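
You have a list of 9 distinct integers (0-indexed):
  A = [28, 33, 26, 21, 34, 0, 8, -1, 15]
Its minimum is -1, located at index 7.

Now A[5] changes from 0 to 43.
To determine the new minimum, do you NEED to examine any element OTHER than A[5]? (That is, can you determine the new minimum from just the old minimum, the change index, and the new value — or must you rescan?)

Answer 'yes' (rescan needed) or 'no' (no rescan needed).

Old min = -1 at index 7
Change at index 5: 0 -> 43
Index 5 was NOT the min. New min = min(-1, 43). No rescan of other elements needed.
Needs rescan: no

Answer: no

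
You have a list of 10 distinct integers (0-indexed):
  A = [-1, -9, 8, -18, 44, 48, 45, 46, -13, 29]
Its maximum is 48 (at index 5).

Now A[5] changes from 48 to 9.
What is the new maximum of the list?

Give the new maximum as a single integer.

Old max = 48 (at index 5)
Change: A[5] 48 -> 9
Changed element WAS the max -> may need rescan.
  Max of remaining elements: 46
  New max = max(9, 46) = 46

Answer: 46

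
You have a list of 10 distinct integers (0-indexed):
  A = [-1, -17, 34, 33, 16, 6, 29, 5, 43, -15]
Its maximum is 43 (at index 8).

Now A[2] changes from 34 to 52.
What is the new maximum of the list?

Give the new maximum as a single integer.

Old max = 43 (at index 8)
Change: A[2] 34 -> 52
Changed element was NOT the old max.
  New max = max(old_max, new_val) = max(43, 52) = 52

Answer: 52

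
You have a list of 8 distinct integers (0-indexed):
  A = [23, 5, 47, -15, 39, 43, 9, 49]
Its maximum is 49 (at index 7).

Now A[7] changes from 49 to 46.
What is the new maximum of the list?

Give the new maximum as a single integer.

Old max = 49 (at index 7)
Change: A[7] 49 -> 46
Changed element WAS the max -> may need rescan.
  Max of remaining elements: 47
  New max = max(46, 47) = 47

Answer: 47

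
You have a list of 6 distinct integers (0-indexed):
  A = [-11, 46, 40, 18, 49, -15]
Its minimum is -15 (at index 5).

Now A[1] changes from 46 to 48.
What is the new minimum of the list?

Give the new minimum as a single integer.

Answer: -15

Derivation:
Old min = -15 (at index 5)
Change: A[1] 46 -> 48
Changed element was NOT the old min.
  New min = min(old_min, new_val) = min(-15, 48) = -15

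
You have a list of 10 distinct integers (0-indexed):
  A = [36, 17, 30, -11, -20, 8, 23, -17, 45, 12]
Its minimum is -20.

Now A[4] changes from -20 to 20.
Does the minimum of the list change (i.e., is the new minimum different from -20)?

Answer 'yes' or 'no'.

Old min = -20
Change: A[4] -20 -> 20
Changed element was the min; new min must be rechecked.
New min = -17; changed? yes

Answer: yes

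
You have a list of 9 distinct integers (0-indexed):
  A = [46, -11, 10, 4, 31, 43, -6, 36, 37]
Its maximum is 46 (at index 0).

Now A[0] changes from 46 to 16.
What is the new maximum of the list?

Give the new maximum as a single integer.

Old max = 46 (at index 0)
Change: A[0] 46 -> 16
Changed element WAS the max -> may need rescan.
  Max of remaining elements: 43
  New max = max(16, 43) = 43

Answer: 43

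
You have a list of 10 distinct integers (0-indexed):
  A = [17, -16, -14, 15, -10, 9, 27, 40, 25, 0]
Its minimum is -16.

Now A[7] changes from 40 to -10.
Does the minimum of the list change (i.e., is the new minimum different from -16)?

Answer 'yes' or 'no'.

Old min = -16
Change: A[7] 40 -> -10
Changed element was NOT the min; min changes only if -10 < -16.
New min = -16; changed? no

Answer: no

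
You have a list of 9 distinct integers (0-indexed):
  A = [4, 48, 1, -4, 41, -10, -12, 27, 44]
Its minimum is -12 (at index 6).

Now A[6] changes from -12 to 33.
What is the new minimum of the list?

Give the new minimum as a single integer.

Answer: -10

Derivation:
Old min = -12 (at index 6)
Change: A[6] -12 -> 33
Changed element WAS the min. Need to check: is 33 still <= all others?
  Min of remaining elements: -10
  New min = min(33, -10) = -10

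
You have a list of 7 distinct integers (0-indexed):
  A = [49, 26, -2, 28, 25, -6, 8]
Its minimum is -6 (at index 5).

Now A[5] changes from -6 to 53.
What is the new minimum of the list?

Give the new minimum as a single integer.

Old min = -6 (at index 5)
Change: A[5] -6 -> 53
Changed element WAS the min. Need to check: is 53 still <= all others?
  Min of remaining elements: -2
  New min = min(53, -2) = -2

Answer: -2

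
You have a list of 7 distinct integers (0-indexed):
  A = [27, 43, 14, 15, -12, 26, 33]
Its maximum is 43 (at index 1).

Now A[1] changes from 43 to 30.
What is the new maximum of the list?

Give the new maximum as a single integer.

Answer: 33

Derivation:
Old max = 43 (at index 1)
Change: A[1] 43 -> 30
Changed element WAS the max -> may need rescan.
  Max of remaining elements: 33
  New max = max(30, 33) = 33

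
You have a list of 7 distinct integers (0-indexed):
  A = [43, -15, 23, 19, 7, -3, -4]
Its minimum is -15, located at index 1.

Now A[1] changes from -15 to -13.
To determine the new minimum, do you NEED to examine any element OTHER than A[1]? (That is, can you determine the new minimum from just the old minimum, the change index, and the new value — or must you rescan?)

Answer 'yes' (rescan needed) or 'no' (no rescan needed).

Answer: yes

Derivation:
Old min = -15 at index 1
Change at index 1: -15 -> -13
Index 1 WAS the min and new value -13 > old min -15. Must rescan other elements to find the new min.
Needs rescan: yes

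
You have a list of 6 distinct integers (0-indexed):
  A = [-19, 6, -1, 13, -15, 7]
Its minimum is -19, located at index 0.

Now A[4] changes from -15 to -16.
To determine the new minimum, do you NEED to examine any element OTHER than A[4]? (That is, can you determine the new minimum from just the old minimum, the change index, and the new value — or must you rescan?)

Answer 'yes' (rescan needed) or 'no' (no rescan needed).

Answer: no

Derivation:
Old min = -19 at index 0
Change at index 4: -15 -> -16
Index 4 was NOT the min. New min = min(-19, -16). No rescan of other elements needed.
Needs rescan: no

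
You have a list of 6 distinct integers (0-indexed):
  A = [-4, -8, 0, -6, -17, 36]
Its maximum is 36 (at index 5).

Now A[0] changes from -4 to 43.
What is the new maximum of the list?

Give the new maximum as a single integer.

Old max = 36 (at index 5)
Change: A[0] -4 -> 43
Changed element was NOT the old max.
  New max = max(old_max, new_val) = max(36, 43) = 43

Answer: 43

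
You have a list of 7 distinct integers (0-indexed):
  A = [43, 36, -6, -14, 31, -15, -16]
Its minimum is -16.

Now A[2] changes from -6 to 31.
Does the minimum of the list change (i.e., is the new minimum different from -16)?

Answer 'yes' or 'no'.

Old min = -16
Change: A[2] -6 -> 31
Changed element was NOT the min; min changes only if 31 < -16.
New min = -16; changed? no

Answer: no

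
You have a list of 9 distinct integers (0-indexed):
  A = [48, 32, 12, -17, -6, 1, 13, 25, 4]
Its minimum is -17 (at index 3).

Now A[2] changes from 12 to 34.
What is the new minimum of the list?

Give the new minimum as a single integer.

Old min = -17 (at index 3)
Change: A[2] 12 -> 34
Changed element was NOT the old min.
  New min = min(old_min, new_val) = min(-17, 34) = -17

Answer: -17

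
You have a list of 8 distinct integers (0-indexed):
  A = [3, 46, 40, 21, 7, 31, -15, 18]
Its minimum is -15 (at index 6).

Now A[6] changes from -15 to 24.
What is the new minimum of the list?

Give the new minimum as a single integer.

Old min = -15 (at index 6)
Change: A[6] -15 -> 24
Changed element WAS the min. Need to check: is 24 still <= all others?
  Min of remaining elements: 3
  New min = min(24, 3) = 3

Answer: 3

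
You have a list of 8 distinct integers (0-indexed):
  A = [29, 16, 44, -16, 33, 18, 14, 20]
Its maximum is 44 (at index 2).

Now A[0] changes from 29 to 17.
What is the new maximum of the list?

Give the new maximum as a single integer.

Old max = 44 (at index 2)
Change: A[0] 29 -> 17
Changed element was NOT the old max.
  New max = max(old_max, new_val) = max(44, 17) = 44

Answer: 44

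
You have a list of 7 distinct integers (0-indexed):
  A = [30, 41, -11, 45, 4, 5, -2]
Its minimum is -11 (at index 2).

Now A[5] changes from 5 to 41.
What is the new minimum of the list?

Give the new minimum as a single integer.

Answer: -11

Derivation:
Old min = -11 (at index 2)
Change: A[5] 5 -> 41
Changed element was NOT the old min.
  New min = min(old_min, new_val) = min(-11, 41) = -11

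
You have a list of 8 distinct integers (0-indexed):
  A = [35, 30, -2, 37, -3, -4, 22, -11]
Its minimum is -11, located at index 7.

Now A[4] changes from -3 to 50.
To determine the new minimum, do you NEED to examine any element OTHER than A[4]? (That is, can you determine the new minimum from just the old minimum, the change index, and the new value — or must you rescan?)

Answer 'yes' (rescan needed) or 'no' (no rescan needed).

Old min = -11 at index 7
Change at index 4: -3 -> 50
Index 4 was NOT the min. New min = min(-11, 50). No rescan of other elements needed.
Needs rescan: no

Answer: no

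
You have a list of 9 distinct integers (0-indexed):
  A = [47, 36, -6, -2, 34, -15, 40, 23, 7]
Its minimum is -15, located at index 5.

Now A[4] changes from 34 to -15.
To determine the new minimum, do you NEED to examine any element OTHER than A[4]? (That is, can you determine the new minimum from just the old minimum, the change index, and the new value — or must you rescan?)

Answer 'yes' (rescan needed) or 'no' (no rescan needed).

Old min = -15 at index 5
Change at index 4: 34 -> -15
Index 4 was NOT the min. New min = min(-15, -15). No rescan of other elements needed.
Needs rescan: no

Answer: no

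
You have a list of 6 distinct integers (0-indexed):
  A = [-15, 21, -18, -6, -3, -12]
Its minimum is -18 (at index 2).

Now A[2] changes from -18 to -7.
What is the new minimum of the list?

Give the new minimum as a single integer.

Old min = -18 (at index 2)
Change: A[2] -18 -> -7
Changed element WAS the min. Need to check: is -7 still <= all others?
  Min of remaining elements: -15
  New min = min(-7, -15) = -15

Answer: -15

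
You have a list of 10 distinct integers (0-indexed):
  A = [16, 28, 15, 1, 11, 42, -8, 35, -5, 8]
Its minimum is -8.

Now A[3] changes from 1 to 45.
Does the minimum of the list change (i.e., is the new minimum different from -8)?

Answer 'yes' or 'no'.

Old min = -8
Change: A[3] 1 -> 45
Changed element was NOT the min; min changes only if 45 < -8.
New min = -8; changed? no

Answer: no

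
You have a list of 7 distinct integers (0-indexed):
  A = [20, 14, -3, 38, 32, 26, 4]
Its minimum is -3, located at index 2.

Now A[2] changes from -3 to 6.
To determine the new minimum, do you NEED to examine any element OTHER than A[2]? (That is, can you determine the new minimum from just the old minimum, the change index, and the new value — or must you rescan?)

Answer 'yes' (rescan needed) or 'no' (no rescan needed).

Old min = -3 at index 2
Change at index 2: -3 -> 6
Index 2 WAS the min and new value 6 > old min -3. Must rescan other elements to find the new min.
Needs rescan: yes

Answer: yes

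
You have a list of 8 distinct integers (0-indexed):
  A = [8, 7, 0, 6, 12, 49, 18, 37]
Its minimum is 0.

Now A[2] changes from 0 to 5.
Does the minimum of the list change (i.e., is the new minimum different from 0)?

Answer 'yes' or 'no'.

Old min = 0
Change: A[2] 0 -> 5
Changed element was the min; new min must be rechecked.
New min = 5; changed? yes

Answer: yes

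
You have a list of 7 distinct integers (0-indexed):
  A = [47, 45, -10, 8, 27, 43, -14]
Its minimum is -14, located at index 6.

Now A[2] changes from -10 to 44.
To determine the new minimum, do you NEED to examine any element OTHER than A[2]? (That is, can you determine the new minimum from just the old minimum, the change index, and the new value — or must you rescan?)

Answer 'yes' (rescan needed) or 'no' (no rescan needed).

Answer: no

Derivation:
Old min = -14 at index 6
Change at index 2: -10 -> 44
Index 2 was NOT the min. New min = min(-14, 44). No rescan of other elements needed.
Needs rescan: no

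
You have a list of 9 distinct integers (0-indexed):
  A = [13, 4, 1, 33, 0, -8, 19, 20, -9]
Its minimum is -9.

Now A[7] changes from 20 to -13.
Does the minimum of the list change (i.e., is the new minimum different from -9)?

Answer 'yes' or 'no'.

Answer: yes

Derivation:
Old min = -9
Change: A[7] 20 -> -13
Changed element was NOT the min; min changes only if -13 < -9.
New min = -13; changed? yes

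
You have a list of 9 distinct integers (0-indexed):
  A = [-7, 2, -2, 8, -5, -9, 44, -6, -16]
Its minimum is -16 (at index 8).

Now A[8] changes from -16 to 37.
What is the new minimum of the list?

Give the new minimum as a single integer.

Answer: -9

Derivation:
Old min = -16 (at index 8)
Change: A[8] -16 -> 37
Changed element WAS the min. Need to check: is 37 still <= all others?
  Min of remaining elements: -9
  New min = min(37, -9) = -9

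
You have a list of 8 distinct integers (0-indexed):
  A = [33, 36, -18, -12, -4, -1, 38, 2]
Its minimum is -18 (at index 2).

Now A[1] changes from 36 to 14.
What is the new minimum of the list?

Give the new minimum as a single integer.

Answer: -18

Derivation:
Old min = -18 (at index 2)
Change: A[1] 36 -> 14
Changed element was NOT the old min.
  New min = min(old_min, new_val) = min(-18, 14) = -18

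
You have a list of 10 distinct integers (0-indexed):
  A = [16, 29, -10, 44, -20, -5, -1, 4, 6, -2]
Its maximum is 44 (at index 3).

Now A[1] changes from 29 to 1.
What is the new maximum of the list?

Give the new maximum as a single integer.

Old max = 44 (at index 3)
Change: A[1] 29 -> 1
Changed element was NOT the old max.
  New max = max(old_max, new_val) = max(44, 1) = 44

Answer: 44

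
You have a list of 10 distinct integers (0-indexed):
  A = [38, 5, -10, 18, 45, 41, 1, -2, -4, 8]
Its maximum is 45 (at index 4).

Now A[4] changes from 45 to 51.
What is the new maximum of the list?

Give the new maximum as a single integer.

Answer: 51

Derivation:
Old max = 45 (at index 4)
Change: A[4] 45 -> 51
Changed element WAS the max -> may need rescan.
  Max of remaining elements: 41
  New max = max(51, 41) = 51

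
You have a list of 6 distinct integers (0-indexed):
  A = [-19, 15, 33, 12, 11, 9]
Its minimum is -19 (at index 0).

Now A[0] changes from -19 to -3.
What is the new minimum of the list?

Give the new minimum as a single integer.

Old min = -19 (at index 0)
Change: A[0] -19 -> -3
Changed element WAS the min. Need to check: is -3 still <= all others?
  Min of remaining elements: 9
  New min = min(-3, 9) = -3

Answer: -3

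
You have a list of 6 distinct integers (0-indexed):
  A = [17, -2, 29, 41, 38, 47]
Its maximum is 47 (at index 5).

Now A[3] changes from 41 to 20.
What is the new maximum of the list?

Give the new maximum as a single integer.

Answer: 47

Derivation:
Old max = 47 (at index 5)
Change: A[3] 41 -> 20
Changed element was NOT the old max.
  New max = max(old_max, new_val) = max(47, 20) = 47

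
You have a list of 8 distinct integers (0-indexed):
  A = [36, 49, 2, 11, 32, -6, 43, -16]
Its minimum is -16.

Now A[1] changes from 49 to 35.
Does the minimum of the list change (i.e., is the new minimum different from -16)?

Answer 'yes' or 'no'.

Old min = -16
Change: A[1] 49 -> 35
Changed element was NOT the min; min changes only if 35 < -16.
New min = -16; changed? no

Answer: no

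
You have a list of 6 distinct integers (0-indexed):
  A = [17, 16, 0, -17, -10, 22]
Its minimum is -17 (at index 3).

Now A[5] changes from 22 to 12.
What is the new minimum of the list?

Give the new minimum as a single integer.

Answer: -17

Derivation:
Old min = -17 (at index 3)
Change: A[5] 22 -> 12
Changed element was NOT the old min.
  New min = min(old_min, new_val) = min(-17, 12) = -17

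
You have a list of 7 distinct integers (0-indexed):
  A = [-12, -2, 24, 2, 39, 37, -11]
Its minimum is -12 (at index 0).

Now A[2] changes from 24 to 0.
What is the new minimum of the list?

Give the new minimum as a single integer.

Old min = -12 (at index 0)
Change: A[2] 24 -> 0
Changed element was NOT the old min.
  New min = min(old_min, new_val) = min(-12, 0) = -12

Answer: -12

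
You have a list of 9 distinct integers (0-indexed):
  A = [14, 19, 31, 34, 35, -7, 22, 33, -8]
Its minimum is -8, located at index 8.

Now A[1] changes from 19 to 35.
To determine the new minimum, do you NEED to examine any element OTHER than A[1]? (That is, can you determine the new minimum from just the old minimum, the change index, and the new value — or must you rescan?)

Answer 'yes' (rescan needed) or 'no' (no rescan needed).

Answer: no

Derivation:
Old min = -8 at index 8
Change at index 1: 19 -> 35
Index 1 was NOT the min. New min = min(-8, 35). No rescan of other elements needed.
Needs rescan: no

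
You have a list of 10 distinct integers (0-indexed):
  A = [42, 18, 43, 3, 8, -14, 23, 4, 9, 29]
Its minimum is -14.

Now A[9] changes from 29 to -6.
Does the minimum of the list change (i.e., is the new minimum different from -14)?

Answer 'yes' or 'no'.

Old min = -14
Change: A[9] 29 -> -6
Changed element was NOT the min; min changes only if -6 < -14.
New min = -14; changed? no

Answer: no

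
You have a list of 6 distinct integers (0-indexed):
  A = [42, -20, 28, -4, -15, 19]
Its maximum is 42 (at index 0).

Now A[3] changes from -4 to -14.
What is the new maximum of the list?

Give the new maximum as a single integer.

Answer: 42

Derivation:
Old max = 42 (at index 0)
Change: A[3] -4 -> -14
Changed element was NOT the old max.
  New max = max(old_max, new_val) = max(42, -14) = 42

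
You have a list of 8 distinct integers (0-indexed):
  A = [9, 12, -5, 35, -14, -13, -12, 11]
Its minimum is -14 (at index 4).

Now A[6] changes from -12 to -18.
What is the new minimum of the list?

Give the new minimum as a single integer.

Answer: -18

Derivation:
Old min = -14 (at index 4)
Change: A[6] -12 -> -18
Changed element was NOT the old min.
  New min = min(old_min, new_val) = min(-14, -18) = -18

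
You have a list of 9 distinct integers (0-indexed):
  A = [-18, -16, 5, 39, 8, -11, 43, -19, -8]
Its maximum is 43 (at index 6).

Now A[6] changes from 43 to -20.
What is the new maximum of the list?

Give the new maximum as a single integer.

Answer: 39

Derivation:
Old max = 43 (at index 6)
Change: A[6] 43 -> -20
Changed element WAS the max -> may need rescan.
  Max of remaining elements: 39
  New max = max(-20, 39) = 39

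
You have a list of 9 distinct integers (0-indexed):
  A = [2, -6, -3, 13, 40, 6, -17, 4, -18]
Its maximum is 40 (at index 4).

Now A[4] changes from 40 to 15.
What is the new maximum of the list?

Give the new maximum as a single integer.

Old max = 40 (at index 4)
Change: A[4] 40 -> 15
Changed element WAS the max -> may need rescan.
  Max of remaining elements: 13
  New max = max(15, 13) = 15

Answer: 15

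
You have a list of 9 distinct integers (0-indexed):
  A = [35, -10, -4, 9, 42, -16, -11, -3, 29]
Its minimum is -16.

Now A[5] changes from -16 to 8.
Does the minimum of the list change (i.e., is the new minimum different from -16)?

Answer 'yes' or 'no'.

Answer: yes

Derivation:
Old min = -16
Change: A[5] -16 -> 8
Changed element was the min; new min must be rechecked.
New min = -11; changed? yes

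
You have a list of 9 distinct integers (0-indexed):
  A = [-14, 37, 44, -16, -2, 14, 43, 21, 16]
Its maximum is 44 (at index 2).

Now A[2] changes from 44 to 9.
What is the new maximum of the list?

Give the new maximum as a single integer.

Answer: 43

Derivation:
Old max = 44 (at index 2)
Change: A[2] 44 -> 9
Changed element WAS the max -> may need rescan.
  Max of remaining elements: 43
  New max = max(9, 43) = 43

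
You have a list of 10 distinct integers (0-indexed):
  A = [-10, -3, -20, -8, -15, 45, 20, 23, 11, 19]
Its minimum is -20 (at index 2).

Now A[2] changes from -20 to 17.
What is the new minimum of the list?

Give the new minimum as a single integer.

Answer: -15

Derivation:
Old min = -20 (at index 2)
Change: A[2] -20 -> 17
Changed element WAS the min. Need to check: is 17 still <= all others?
  Min of remaining elements: -15
  New min = min(17, -15) = -15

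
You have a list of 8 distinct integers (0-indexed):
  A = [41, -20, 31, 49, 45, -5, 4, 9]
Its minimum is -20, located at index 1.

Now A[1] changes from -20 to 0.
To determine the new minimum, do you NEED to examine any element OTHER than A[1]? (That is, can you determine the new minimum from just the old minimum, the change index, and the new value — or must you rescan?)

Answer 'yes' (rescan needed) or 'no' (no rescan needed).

Old min = -20 at index 1
Change at index 1: -20 -> 0
Index 1 WAS the min and new value 0 > old min -20. Must rescan other elements to find the new min.
Needs rescan: yes

Answer: yes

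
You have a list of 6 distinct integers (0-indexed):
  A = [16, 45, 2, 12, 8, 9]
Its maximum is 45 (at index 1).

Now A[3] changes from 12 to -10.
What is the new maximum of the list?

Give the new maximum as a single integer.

Answer: 45

Derivation:
Old max = 45 (at index 1)
Change: A[3] 12 -> -10
Changed element was NOT the old max.
  New max = max(old_max, new_val) = max(45, -10) = 45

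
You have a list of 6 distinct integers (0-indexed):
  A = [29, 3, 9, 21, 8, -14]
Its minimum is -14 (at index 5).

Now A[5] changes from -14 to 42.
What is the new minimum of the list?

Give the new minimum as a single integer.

Old min = -14 (at index 5)
Change: A[5] -14 -> 42
Changed element WAS the min. Need to check: is 42 still <= all others?
  Min of remaining elements: 3
  New min = min(42, 3) = 3

Answer: 3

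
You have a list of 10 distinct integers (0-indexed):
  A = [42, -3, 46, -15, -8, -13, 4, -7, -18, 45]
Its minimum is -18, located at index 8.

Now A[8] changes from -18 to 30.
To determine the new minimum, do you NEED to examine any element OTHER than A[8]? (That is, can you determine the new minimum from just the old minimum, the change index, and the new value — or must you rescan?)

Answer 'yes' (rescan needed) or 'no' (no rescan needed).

Old min = -18 at index 8
Change at index 8: -18 -> 30
Index 8 WAS the min and new value 30 > old min -18. Must rescan other elements to find the new min.
Needs rescan: yes

Answer: yes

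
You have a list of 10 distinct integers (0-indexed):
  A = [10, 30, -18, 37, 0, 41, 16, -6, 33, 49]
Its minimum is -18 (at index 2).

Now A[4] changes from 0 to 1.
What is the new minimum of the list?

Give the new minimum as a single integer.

Old min = -18 (at index 2)
Change: A[4] 0 -> 1
Changed element was NOT the old min.
  New min = min(old_min, new_val) = min(-18, 1) = -18

Answer: -18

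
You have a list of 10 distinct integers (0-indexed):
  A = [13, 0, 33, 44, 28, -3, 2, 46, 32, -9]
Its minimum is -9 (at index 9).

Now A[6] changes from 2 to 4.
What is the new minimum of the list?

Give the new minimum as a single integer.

Answer: -9

Derivation:
Old min = -9 (at index 9)
Change: A[6] 2 -> 4
Changed element was NOT the old min.
  New min = min(old_min, new_val) = min(-9, 4) = -9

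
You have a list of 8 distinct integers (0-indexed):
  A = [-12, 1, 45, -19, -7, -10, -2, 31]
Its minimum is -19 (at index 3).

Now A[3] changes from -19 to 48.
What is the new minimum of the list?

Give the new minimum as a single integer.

Answer: -12

Derivation:
Old min = -19 (at index 3)
Change: A[3] -19 -> 48
Changed element WAS the min. Need to check: is 48 still <= all others?
  Min of remaining elements: -12
  New min = min(48, -12) = -12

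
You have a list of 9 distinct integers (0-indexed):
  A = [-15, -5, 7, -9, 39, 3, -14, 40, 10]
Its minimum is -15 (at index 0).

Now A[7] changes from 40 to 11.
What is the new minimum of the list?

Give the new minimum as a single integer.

Answer: -15

Derivation:
Old min = -15 (at index 0)
Change: A[7] 40 -> 11
Changed element was NOT the old min.
  New min = min(old_min, new_val) = min(-15, 11) = -15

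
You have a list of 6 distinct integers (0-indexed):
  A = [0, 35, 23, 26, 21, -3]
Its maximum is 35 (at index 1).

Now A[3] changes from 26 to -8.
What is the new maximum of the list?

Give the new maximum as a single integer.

Answer: 35

Derivation:
Old max = 35 (at index 1)
Change: A[3] 26 -> -8
Changed element was NOT the old max.
  New max = max(old_max, new_val) = max(35, -8) = 35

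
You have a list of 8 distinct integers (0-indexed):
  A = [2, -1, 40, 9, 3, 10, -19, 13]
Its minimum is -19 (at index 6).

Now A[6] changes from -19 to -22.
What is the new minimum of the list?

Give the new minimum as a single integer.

Old min = -19 (at index 6)
Change: A[6] -19 -> -22
Changed element WAS the min. Need to check: is -22 still <= all others?
  Min of remaining elements: -1
  New min = min(-22, -1) = -22

Answer: -22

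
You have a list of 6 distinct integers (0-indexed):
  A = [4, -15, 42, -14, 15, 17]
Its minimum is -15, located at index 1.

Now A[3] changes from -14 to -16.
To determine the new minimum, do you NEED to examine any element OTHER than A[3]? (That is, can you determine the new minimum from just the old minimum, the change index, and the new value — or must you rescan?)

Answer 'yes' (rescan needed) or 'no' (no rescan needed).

Old min = -15 at index 1
Change at index 3: -14 -> -16
Index 3 was NOT the min. New min = min(-15, -16). No rescan of other elements needed.
Needs rescan: no

Answer: no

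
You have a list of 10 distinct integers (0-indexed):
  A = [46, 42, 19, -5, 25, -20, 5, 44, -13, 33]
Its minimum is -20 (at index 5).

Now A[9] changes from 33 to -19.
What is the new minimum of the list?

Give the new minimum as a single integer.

Answer: -20

Derivation:
Old min = -20 (at index 5)
Change: A[9] 33 -> -19
Changed element was NOT the old min.
  New min = min(old_min, new_val) = min(-20, -19) = -20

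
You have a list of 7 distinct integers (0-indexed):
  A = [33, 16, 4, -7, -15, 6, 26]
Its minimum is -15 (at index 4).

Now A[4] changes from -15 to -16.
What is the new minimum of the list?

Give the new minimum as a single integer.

Answer: -16

Derivation:
Old min = -15 (at index 4)
Change: A[4] -15 -> -16
Changed element WAS the min. Need to check: is -16 still <= all others?
  Min of remaining elements: -7
  New min = min(-16, -7) = -16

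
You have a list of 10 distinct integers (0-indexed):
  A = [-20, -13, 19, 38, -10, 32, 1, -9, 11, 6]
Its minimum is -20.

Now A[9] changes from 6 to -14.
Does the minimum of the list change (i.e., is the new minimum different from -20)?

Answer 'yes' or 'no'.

Answer: no

Derivation:
Old min = -20
Change: A[9] 6 -> -14
Changed element was NOT the min; min changes only if -14 < -20.
New min = -20; changed? no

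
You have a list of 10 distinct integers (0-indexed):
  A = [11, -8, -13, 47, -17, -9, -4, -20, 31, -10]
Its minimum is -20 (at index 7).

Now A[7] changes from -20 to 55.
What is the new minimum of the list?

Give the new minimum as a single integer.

Answer: -17

Derivation:
Old min = -20 (at index 7)
Change: A[7] -20 -> 55
Changed element WAS the min. Need to check: is 55 still <= all others?
  Min of remaining elements: -17
  New min = min(55, -17) = -17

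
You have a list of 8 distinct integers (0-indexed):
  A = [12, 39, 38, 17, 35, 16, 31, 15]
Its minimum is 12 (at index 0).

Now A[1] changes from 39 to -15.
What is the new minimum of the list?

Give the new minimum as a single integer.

Old min = 12 (at index 0)
Change: A[1] 39 -> -15
Changed element was NOT the old min.
  New min = min(old_min, new_val) = min(12, -15) = -15

Answer: -15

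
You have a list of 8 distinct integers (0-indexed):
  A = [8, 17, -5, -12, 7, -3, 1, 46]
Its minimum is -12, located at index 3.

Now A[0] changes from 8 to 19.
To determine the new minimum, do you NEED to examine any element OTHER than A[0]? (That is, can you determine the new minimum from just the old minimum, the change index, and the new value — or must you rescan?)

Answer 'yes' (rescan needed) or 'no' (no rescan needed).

Answer: no

Derivation:
Old min = -12 at index 3
Change at index 0: 8 -> 19
Index 0 was NOT the min. New min = min(-12, 19). No rescan of other elements needed.
Needs rescan: no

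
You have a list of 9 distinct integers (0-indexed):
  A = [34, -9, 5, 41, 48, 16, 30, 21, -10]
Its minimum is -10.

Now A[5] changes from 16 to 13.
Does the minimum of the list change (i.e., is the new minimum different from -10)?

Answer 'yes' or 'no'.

Answer: no

Derivation:
Old min = -10
Change: A[5] 16 -> 13
Changed element was NOT the min; min changes only if 13 < -10.
New min = -10; changed? no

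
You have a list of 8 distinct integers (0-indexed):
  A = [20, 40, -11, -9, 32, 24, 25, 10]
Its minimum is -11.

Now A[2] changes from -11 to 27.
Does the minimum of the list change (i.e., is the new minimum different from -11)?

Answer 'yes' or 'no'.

Answer: yes

Derivation:
Old min = -11
Change: A[2] -11 -> 27
Changed element was the min; new min must be rechecked.
New min = -9; changed? yes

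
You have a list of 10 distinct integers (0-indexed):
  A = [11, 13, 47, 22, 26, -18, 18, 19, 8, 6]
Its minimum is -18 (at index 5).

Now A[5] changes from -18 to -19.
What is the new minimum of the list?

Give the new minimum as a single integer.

Old min = -18 (at index 5)
Change: A[5] -18 -> -19
Changed element WAS the min. Need to check: is -19 still <= all others?
  Min of remaining elements: 6
  New min = min(-19, 6) = -19

Answer: -19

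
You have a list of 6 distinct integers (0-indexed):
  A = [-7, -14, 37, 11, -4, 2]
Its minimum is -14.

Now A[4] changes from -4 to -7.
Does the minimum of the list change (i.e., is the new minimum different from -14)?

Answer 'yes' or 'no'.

Answer: no

Derivation:
Old min = -14
Change: A[4] -4 -> -7
Changed element was NOT the min; min changes only if -7 < -14.
New min = -14; changed? no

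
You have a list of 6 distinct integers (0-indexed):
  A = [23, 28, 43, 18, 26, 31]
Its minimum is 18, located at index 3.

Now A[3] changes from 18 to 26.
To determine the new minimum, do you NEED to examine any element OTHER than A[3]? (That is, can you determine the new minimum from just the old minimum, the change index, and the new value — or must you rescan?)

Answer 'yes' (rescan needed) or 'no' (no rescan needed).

Answer: yes

Derivation:
Old min = 18 at index 3
Change at index 3: 18 -> 26
Index 3 WAS the min and new value 26 > old min 18. Must rescan other elements to find the new min.
Needs rescan: yes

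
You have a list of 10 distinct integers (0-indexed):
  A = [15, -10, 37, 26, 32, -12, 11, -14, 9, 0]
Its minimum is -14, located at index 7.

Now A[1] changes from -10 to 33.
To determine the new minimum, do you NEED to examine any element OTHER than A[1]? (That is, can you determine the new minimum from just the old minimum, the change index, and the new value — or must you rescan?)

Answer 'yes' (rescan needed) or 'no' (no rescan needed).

Old min = -14 at index 7
Change at index 1: -10 -> 33
Index 1 was NOT the min. New min = min(-14, 33). No rescan of other elements needed.
Needs rescan: no

Answer: no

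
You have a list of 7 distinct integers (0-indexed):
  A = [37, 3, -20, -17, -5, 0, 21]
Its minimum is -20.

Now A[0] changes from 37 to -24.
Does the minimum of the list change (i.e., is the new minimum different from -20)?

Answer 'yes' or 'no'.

Answer: yes

Derivation:
Old min = -20
Change: A[0] 37 -> -24
Changed element was NOT the min; min changes only if -24 < -20.
New min = -24; changed? yes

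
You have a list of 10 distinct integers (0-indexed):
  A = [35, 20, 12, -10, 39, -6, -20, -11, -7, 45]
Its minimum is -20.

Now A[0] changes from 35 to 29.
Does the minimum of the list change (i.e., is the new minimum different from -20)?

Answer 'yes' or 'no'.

Answer: no

Derivation:
Old min = -20
Change: A[0] 35 -> 29
Changed element was NOT the min; min changes only if 29 < -20.
New min = -20; changed? no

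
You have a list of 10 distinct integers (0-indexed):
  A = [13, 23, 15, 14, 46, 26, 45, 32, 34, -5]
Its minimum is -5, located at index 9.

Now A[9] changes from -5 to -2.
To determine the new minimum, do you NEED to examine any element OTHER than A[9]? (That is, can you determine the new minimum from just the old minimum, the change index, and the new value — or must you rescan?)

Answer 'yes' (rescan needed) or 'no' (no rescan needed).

Old min = -5 at index 9
Change at index 9: -5 -> -2
Index 9 WAS the min and new value -2 > old min -5. Must rescan other elements to find the new min.
Needs rescan: yes

Answer: yes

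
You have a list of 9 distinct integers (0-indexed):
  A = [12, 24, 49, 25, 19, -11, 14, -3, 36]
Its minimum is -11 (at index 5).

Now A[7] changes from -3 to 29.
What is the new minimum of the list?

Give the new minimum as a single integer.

Old min = -11 (at index 5)
Change: A[7] -3 -> 29
Changed element was NOT the old min.
  New min = min(old_min, new_val) = min(-11, 29) = -11

Answer: -11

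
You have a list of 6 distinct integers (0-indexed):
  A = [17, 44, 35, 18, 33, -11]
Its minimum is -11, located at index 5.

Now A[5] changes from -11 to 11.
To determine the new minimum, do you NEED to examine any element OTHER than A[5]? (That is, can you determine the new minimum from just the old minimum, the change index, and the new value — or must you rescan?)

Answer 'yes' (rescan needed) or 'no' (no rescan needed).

Old min = -11 at index 5
Change at index 5: -11 -> 11
Index 5 WAS the min and new value 11 > old min -11. Must rescan other elements to find the new min.
Needs rescan: yes

Answer: yes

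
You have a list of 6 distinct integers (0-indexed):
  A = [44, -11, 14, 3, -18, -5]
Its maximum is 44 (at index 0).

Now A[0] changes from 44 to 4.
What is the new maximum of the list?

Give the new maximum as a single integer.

Old max = 44 (at index 0)
Change: A[0] 44 -> 4
Changed element WAS the max -> may need rescan.
  Max of remaining elements: 14
  New max = max(4, 14) = 14

Answer: 14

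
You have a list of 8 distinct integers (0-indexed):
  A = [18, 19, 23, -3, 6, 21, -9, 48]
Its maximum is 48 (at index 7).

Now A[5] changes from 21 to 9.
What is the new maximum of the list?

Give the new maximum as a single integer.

Old max = 48 (at index 7)
Change: A[5] 21 -> 9
Changed element was NOT the old max.
  New max = max(old_max, new_val) = max(48, 9) = 48

Answer: 48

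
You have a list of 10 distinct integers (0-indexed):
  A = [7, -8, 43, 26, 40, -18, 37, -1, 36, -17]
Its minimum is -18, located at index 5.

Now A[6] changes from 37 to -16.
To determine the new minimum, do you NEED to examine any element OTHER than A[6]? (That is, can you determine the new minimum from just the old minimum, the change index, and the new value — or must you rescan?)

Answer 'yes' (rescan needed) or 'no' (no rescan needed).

Answer: no

Derivation:
Old min = -18 at index 5
Change at index 6: 37 -> -16
Index 6 was NOT the min. New min = min(-18, -16). No rescan of other elements needed.
Needs rescan: no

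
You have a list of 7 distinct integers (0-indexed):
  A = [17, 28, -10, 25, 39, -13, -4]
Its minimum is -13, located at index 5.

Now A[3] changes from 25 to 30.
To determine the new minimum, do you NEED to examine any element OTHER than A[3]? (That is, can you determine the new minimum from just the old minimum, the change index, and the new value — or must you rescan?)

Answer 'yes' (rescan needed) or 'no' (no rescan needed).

Answer: no

Derivation:
Old min = -13 at index 5
Change at index 3: 25 -> 30
Index 3 was NOT the min. New min = min(-13, 30). No rescan of other elements needed.
Needs rescan: no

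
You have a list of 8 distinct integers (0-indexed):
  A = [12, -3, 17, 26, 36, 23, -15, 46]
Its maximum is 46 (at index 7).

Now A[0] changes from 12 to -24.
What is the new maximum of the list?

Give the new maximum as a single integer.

Old max = 46 (at index 7)
Change: A[0] 12 -> -24
Changed element was NOT the old max.
  New max = max(old_max, new_val) = max(46, -24) = 46

Answer: 46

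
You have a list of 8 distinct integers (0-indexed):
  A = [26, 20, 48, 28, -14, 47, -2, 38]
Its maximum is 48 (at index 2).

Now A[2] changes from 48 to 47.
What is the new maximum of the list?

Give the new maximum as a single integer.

Answer: 47

Derivation:
Old max = 48 (at index 2)
Change: A[2] 48 -> 47
Changed element WAS the max -> may need rescan.
  Max of remaining elements: 47
  New max = max(47, 47) = 47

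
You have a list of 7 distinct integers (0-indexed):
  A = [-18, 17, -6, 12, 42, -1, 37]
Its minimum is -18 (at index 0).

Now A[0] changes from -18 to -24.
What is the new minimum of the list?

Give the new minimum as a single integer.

Answer: -24

Derivation:
Old min = -18 (at index 0)
Change: A[0] -18 -> -24
Changed element WAS the min. Need to check: is -24 still <= all others?
  Min of remaining elements: -6
  New min = min(-24, -6) = -24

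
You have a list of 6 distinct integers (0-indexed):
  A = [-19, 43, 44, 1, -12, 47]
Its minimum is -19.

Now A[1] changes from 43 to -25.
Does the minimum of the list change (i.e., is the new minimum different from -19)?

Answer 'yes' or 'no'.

Answer: yes

Derivation:
Old min = -19
Change: A[1] 43 -> -25
Changed element was NOT the min; min changes only if -25 < -19.
New min = -25; changed? yes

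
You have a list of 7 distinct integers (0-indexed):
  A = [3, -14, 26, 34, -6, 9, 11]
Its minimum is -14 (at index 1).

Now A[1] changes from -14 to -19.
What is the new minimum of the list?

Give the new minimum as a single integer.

Old min = -14 (at index 1)
Change: A[1] -14 -> -19
Changed element WAS the min. Need to check: is -19 still <= all others?
  Min of remaining elements: -6
  New min = min(-19, -6) = -19

Answer: -19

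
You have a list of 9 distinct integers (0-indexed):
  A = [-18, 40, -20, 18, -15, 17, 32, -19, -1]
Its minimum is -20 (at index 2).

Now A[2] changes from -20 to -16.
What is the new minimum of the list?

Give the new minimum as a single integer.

Answer: -19

Derivation:
Old min = -20 (at index 2)
Change: A[2] -20 -> -16
Changed element WAS the min. Need to check: is -16 still <= all others?
  Min of remaining elements: -19
  New min = min(-16, -19) = -19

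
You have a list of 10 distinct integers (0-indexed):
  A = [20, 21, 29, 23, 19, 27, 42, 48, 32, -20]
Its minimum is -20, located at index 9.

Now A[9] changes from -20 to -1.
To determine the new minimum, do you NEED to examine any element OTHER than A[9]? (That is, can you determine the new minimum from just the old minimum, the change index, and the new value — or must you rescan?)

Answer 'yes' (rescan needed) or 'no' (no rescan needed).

Old min = -20 at index 9
Change at index 9: -20 -> -1
Index 9 WAS the min and new value -1 > old min -20. Must rescan other elements to find the new min.
Needs rescan: yes

Answer: yes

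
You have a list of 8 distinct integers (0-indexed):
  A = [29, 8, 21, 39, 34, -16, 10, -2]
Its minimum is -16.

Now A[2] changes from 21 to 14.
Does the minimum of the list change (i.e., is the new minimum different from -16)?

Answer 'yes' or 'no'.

Answer: no

Derivation:
Old min = -16
Change: A[2] 21 -> 14
Changed element was NOT the min; min changes only if 14 < -16.
New min = -16; changed? no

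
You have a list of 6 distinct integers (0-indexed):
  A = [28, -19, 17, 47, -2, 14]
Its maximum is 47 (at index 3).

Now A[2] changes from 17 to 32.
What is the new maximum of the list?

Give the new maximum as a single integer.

Answer: 47

Derivation:
Old max = 47 (at index 3)
Change: A[2] 17 -> 32
Changed element was NOT the old max.
  New max = max(old_max, new_val) = max(47, 32) = 47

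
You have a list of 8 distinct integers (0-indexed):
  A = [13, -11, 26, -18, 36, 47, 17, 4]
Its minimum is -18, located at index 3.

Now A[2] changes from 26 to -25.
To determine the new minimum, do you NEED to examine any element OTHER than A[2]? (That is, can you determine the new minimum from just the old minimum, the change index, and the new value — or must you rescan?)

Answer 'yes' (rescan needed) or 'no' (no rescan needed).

Old min = -18 at index 3
Change at index 2: 26 -> -25
Index 2 was NOT the min. New min = min(-18, -25). No rescan of other elements needed.
Needs rescan: no

Answer: no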